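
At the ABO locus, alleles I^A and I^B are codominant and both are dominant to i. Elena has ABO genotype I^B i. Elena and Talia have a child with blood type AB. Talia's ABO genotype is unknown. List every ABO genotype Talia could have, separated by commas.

I^A I^A, I^A I^B, I^A i

For each candidate genotype of Talia, check whether crossing it with I^B i can produce every observed child phenotype.
  I^A I^A → possible child types {A, AB} ✓
  I^A I^B → possible child types {A, B, AB} ✓
  I^A i → possible child types {O, A, B, AB} ✓
  I^B I^B → possible child types {B} ✗
  I^B i → possible child types {O, B} ✗
  i i → possible child types {O, B} ✗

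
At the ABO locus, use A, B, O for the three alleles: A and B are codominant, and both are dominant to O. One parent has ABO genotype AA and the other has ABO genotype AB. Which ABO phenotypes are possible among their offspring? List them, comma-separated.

A, AB

Gametes from AA × AB give offspring ABO genotypes AA, AB, i.e. phenotypes A, AB.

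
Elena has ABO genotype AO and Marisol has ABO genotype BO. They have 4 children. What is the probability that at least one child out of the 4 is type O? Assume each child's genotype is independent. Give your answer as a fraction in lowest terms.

175/256

ABO cross AO × BO → 1/4 O, 1/4 A, 1/4 B, 1/4 AB.
So P(type O) = 1/4 per child.
P(none) = (3/4)^4 = 81/256; P(at least one) = 1 − 81/256 = 175/256.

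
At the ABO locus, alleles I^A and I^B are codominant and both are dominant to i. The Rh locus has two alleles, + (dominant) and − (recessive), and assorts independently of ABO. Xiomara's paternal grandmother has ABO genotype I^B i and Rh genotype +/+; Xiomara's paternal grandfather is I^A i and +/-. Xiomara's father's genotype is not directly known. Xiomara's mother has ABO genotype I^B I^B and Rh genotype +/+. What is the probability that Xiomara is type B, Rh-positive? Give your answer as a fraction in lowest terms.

3/4

Xiomara's father's ABO genotype from I^B i × I^A i: 1/4 I^A I^B, 1/4 I^A i, 1/4 I^B i, 1/4 i i.
Crossing each possibility with the mother I^B I^B and summing P(type B): 1/4·1/2 + 1/4·1/2 + 1/4·1 + 1/4·1 = 3/4.
Similarly for Rh via the father's Rh distribution: P(Rh+) = 1.
Independent loci: 3/4 × 1 = 3/4.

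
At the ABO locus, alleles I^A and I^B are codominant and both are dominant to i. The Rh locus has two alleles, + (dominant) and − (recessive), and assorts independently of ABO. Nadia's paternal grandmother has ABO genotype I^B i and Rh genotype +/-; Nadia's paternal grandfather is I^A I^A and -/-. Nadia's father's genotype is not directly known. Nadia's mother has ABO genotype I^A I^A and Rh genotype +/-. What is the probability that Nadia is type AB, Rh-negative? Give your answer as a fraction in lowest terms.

Nadia's father's ABO genotype from I^B i × I^A I^A: 1/2 I^A I^B, 1/2 I^A i.
Crossing each possibility with the mother I^A I^A and summing P(type AB): 1/2·1/2 + 1/2·0 = 1/4.
Similarly for Rh via the father's Rh distribution: P(Rh-) = 3/8.
Independent loci: 1/4 × 3/8 = 3/32.

3/32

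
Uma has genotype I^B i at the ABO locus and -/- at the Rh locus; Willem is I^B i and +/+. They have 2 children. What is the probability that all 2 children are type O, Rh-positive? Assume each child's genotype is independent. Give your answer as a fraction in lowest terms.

ABO cross I^B i × I^B i → 1/4 O, 3/4 B.
Rh cross -/- × +/+ → 1 Rh+; so P(type O, Rh-positive) = 1/4 × 1 = 1/4 per child.
All 2 independent: (1/4)^2 = 1/16.

1/16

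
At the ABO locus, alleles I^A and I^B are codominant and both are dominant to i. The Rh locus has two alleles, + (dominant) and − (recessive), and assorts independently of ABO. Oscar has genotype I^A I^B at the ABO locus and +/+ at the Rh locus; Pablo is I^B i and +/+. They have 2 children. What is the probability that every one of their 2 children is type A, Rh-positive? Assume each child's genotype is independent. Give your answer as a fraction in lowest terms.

ABO cross I^A I^B × I^B i → 1/4 A, 1/2 B, 1/4 AB.
Rh cross +/+ × +/+ → 1 Rh+; so P(type A, Rh-positive) = 1/4 × 1 = 1/4 per child.
All 2 independent: (1/4)^2 = 1/16.

1/16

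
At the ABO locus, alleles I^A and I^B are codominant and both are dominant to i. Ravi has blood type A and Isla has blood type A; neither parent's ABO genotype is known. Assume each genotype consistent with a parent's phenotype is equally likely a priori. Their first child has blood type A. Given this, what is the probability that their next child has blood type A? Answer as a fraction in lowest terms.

19/20

Possible genotypes: Ravi ∈ {I^A I^A, I^A i}; Isla ∈ {I^A I^A, I^A i}.
Weight each parental genotype pair by prior × P(type-A child):
  I^A I^A × I^A I^A: posterior weight 4/15; P(next child type A) = 1.
  I^A I^A × I^A i: posterior weight 4/15; P(next child type A) = 1.
  I^A i × I^A I^A: posterior weight 4/15; P(next child type A) = 1.
  I^A i × I^A i: posterior weight 1/5; P(next child type A) = 3/4.
Weighted sum = 19/20.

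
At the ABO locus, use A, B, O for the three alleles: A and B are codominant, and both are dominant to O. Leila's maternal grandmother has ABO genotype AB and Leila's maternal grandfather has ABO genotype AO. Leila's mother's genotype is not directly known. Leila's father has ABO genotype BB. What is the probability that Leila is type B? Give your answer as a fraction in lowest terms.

Leila's mother's ABO genotype from AB × AO: 1/4 AA, 1/4 AB, 1/4 AO, 1/4 BO.
Crossing each possibility with the father BB and summing P(type B): 1/4·0 + 1/4·1/2 + 1/4·1/2 + 1/4·1 = 1/2.

1/2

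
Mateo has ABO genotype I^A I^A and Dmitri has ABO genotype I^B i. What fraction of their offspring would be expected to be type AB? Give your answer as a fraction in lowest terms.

1/2

ABO cross I^A I^A × I^B i → offspring phenotypes: 1/2 A, 1/2 AB.
So P(type AB) = 1/2.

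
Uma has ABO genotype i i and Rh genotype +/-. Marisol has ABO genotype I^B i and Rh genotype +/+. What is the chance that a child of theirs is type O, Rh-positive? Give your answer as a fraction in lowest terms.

1/2

ABO cross i i × I^B i → offspring phenotypes: 1/2 O, 1/2 B.
Rh cross +/- × +/+ → 1 Rh+.
Independent loci: P(type O, Rh-positive) = 1/2 × 1 = 1/2.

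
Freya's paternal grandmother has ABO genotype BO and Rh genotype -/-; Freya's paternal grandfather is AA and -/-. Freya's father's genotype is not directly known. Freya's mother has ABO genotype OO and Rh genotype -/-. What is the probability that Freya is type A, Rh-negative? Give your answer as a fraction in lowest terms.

Freya's father's ABO genotype from BO × AA: 1/2 AB, 1/2 AO.
Crossing each possibility with the mother OO and summing P(type A): 1/2·1/2 + 1/2·1/2 = 1/2.
Similarly for Rh via the father's Rh distribution: P(Rh-) = 1.
Independent loci: 1/2 × 1 = 1/2.

1/2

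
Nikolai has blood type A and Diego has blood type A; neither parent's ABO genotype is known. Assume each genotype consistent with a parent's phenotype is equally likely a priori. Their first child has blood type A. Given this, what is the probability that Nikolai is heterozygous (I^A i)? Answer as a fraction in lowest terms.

7/15

Possible genotypes: Nikolai ∈ {I^A I^A, I^A i}; Diego ∈ {I^A I^A, I^A i}.
Weight each parental genotype pair by prior × P(type-A child):
  I^A I^A × I^A I^A: posterior weight 4/15.
  I^A I^A × I^A i: posterior weight 4/15.
  I^A i × I^A I^A: posterior weight 4/15.
  I^A i × I^A i: posterior weight 1/5.
Sum the posterior weight over pairs where Nikolai is I^A i: 7/15.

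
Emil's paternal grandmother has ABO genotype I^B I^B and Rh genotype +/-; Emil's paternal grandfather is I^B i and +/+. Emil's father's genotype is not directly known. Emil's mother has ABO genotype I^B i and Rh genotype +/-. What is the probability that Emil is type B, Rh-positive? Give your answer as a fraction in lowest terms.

Emil's father's ABO genotype from I^B I^B × I^B i: 1/2 I^B I^B, 1/2 I^B i.
Crossing each possibility with the mother I^B i and summing P(type B): 1/2·1 + 1/2·3/4 = 7/8.
Similarly for Rh via the father's Rh distribution: P(Rh+) = 7/8.
Independent loci: 7/8 × 7/8 = 49/64.

49/64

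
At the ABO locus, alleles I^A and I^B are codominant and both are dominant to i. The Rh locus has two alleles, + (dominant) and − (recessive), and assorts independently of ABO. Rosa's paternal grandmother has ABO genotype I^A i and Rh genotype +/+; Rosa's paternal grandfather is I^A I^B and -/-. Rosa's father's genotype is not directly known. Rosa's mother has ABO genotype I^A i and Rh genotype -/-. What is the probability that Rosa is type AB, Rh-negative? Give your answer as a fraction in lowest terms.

Rosa's father's ABO genotype from I^A i × I^A I^B: 1/4 I^A I^A, 1/4 I^A I^B, 1/4 I^A i, 1/4 I^B i.
Crossing each possibility with the mother I^A i and summing P(type AB): 1/4·0 + 1/4·1/4 + 1/4·0 + 1/4·1/4 = 1/8.
Similarly for Rh via the father's Rh distribution: P(Rh-) = 1/2.
Independent loci: 1/8 × 1/2 = 1/16.

1/16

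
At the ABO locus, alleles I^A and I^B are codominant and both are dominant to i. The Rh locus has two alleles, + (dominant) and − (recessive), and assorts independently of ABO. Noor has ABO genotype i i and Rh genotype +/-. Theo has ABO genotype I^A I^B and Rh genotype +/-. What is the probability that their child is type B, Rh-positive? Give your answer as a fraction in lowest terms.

3/8

ABO cross i i × I^A I^B → offspring phenotypes: 1/2 A, 1/2 B.
Rh cross +/- × +/- → 3/4 Rh+, 1/4 Rh-.
Independent loci: P(type B, Rh-positive) = 1/2 × 3/4 = 3/8.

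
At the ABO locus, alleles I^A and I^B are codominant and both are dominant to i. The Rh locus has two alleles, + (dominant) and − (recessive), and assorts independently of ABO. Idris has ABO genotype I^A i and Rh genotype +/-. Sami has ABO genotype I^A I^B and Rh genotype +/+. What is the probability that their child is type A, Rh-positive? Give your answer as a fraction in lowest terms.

ABO cross I^A i × I^A I^B → offspring phenotypes: 1/2 A, 1/4 B, 1/4 AB.
Rh cross +/- × +/+ → 1 Rh+.
Independent loci: P(type A, Rh-positive) = 1/2 × 1 = 1/2.

1/2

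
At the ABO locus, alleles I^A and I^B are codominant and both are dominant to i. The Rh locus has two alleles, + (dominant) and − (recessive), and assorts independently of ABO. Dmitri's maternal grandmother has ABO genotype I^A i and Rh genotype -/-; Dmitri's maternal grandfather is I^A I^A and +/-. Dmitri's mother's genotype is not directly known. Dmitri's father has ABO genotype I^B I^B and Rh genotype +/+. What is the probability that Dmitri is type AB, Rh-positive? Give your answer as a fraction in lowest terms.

Dmitri's mother's ABO genotype from I^A i × I^A I^A: 1/2 I^A I^A, 1/2 I^A i.
Crossing each possibility with the father I^B I^B and summing P(type AB): 1/2·1 + 1/2·1/2 = 3/4.
Similarly for Rh via the mother's Rh distribution: P(Rh+) = 1.
Independent loci: 3/4 × 1 = 3/4.

3/4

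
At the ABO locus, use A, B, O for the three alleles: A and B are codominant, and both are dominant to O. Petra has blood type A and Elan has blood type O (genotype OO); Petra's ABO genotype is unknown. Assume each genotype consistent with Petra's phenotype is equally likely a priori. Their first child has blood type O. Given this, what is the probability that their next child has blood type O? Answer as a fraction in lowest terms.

Possible genotypes: Petra ∈ {AA, AO}; Elan ∈ {OO}.
Weight each parental genotype pair by prior × P(type-O child):
  AO × OO: posterior weight 1; P(next child type O) = 1/2.
Weighted sum = 1/2.

1/2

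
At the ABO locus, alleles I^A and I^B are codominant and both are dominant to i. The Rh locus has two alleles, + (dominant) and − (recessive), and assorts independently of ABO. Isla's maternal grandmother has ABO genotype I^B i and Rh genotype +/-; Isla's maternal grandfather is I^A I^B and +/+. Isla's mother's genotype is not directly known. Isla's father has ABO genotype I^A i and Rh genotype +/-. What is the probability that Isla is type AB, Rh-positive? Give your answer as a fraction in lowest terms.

Isla's mother's ABO genotype from I^B i × I^A I^B: 1/4 I^A I^B, 1/4 I^A i, 1/4 I^B I^B, 1/4 I^B i.
Crossing each possibility with the father I^A i and summing P(type AB): 1/4·1/4 + 1/4·0 + 1/4·1/2 + 1/4·1/4 = 1/4.
Similarly for Rh via the mother's Rh distribution: P(Rh+) = 7/8.
Independent loci: 1/4 × 7/8 = 7/32.

7/32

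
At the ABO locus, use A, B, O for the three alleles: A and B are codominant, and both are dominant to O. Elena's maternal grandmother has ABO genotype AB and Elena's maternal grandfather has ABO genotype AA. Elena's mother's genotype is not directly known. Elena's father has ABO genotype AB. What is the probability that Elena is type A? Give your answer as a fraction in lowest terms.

Elena's mother's ABO genotype from AB × AA: 1/2 AA, 1/2 AB.
Crossing each possibility with the father AB and summing P(type A): 1/2·1/2 + 1/2·1/4 = 3/8.

3/8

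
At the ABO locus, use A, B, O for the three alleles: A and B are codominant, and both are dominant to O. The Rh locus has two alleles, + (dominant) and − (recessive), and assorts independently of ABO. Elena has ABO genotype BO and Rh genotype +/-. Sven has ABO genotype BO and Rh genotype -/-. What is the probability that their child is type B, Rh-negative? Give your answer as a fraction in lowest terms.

ABO cross BO × BO → offspring phenotypes: 1/4 O, 3/4 B.
Rh cross +/- × -/- → 1/2 Rh+, 1/2 Rh-.
Independent loci: P(type B, Rh-negative) = 3/4 × 1/2 = 3/8.

3/8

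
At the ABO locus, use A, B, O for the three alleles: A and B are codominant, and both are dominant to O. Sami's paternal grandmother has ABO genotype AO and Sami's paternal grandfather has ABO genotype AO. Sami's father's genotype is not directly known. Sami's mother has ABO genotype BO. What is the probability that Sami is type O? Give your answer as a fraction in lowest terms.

Sami's father's ABO genotype from AO × AO: 1/4 AA, 1/2 AO, 1/4 OO.
Crossing each possibility with the mother BO and summing P(type O): 1/4·0 + 1/2·1/4 + 1/4·1/2 = 1/4.

1/4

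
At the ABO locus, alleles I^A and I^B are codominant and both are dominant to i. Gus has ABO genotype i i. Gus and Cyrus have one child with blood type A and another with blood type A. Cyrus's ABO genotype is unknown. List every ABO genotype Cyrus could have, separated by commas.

For each candidate genotype of Cyrus, check whether crossing it with i i can produce every observed child phenotype.
  I^A I^A → possible child types {A} ✓
  I^A I^B → possible child types {A, B} ✓
  I^A i → possible child types {O, A} ✓
  I^B I^B → possible child types {B} ✗
  I^B i → possible child types {O, B} ✗
  i i → possible child types {O} ✗

I^A I^A, I^A I^B, I^A i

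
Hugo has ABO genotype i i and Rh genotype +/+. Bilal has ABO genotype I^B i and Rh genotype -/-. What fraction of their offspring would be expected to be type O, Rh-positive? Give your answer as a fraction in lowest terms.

ABO cross i i × I^B i → offspring phenotypes: 1/2 O, 1/2 B.
Rh cross +/+ × -/- → 1 Rh+.
Independent loci: P(type O, Rh-positive) = 1/2 × 1 = 1/2.

1/2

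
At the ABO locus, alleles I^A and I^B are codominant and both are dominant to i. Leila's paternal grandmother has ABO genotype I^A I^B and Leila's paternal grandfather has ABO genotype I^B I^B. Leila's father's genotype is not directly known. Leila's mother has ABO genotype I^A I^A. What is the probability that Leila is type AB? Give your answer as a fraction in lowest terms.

3/4

Leila's father's ABO genotype from I^A I^B × I^B I^B: 1/2 I^A I^B, 1/2 I^B I^B.
Crossing each possibility with the mother I^A I^A and summing P(type AB): 1/2·1/2 + 1/2·1 = 3/4.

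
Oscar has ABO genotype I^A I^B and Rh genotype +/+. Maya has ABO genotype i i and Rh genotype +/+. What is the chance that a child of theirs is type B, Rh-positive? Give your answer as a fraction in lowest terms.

ABO cross I^A I^B × i i → offspring phenotypes: 1/2 A, 1/2 B.
Rh cross +/+ × +/+ → 1 Rh+.
Independent loci: P(type B, Rh-positive) = 1/2 × 1 = 1/2.

1/2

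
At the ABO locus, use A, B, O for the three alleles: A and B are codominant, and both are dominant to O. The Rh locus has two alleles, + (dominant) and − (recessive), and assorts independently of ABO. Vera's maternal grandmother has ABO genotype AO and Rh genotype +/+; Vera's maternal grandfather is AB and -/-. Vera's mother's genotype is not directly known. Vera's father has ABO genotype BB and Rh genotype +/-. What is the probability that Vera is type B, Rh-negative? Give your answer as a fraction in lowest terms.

Vera's mother's ABO genotype from AO × AB: 1/4 AA, 1/4 AB, 1/4 AO, 1/4 BO.
Crossing each possibility with the father BB and summing P(type B): 1/4·0 + 1/4·1/2 + 1/4·1/2 + 1/4·1 = 1/2.
Similarly for Rh via the mother's Rh distribution: P(Rh-) = 1/4.
Independent loci: 1/2 × 1/4 = 1/8.

1/8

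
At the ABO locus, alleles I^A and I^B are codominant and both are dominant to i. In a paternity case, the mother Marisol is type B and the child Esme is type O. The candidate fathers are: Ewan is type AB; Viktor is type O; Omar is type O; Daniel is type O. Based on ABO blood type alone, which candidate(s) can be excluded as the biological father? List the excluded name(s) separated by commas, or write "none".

Ewan

A candidate is excluded only if no genotype consistent with his phenotype could produce a type O child with a type B mother.
Ewan (type AB): no genotype consistent with that phenotype can produce a type-O child with a type-B mother.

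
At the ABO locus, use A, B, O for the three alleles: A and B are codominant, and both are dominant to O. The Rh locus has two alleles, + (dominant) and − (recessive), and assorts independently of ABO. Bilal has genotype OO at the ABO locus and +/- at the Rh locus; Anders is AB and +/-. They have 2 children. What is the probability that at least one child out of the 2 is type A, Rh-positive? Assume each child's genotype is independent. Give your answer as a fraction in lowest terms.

39/64

ABO cross OO × AB → 1/2 A, 1/2 B.
Rh cross +/- × +/- → 3/4 Rh+, 1/4 Rh-; so P(type A, Rh-positive) = 1/2 × 3/4 = 3/8 per child.
P(none) = (5/8)^2 = 25/64; P(at least one) = 1 − 25/64 = 39/64.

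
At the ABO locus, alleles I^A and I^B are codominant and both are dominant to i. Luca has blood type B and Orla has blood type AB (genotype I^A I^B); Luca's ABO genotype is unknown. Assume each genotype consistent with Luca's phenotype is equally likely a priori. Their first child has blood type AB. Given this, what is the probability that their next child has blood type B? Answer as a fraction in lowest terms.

1/2

Possible genotypes: Luca ∈ {I^B I^B, I^B i}; Orla ∈ {I^A I^B}.
Weight each parental genotype pair by prior × P(type-AB child):
  I^B I^B × I^A I^B: posterior weight 2/3; P(next child type B) = 1/2.
  I^B i × I^A I^B: posterior weight 1/3; P(next child type B) = 1/2.
Weighted sum = 1/2.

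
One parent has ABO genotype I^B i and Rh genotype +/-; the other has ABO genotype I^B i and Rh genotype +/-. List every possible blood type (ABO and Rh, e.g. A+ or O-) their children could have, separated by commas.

Gametes from I^B i × I^B i give offspring ABO genotypes I^B I^B, I^B i, i i, i.e. phenotypes O, B.
Rh cross +/- × +/- → phenotypes Rh+, Rh-.
Combining independently: O+, O-, B+, B-.

O+, O-, B+, B-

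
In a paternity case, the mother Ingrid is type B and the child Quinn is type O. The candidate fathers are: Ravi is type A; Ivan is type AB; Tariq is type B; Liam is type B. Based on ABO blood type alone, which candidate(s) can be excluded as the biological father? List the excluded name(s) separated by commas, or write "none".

Ivan

A candidate is excluded only if no genotype consistent with his phenotype could produce a type O child with a type B mother.
Ivan (type AB): no genotype consistent with that phenotype can produce a type-O child with a type-B mother.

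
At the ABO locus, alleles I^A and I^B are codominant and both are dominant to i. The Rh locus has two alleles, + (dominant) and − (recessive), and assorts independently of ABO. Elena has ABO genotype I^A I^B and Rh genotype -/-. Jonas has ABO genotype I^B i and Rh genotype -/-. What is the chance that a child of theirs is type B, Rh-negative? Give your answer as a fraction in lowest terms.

ABO cross I^A I^B × I^B i → offspring phenotypes: 1/4 A, 1/2 B, 1/4 AB.
Rh cross -/- × -/- → 1 Rh-.
Independent loci: P(type B, Rh-negative) = 1/2 × 1 = 1/2.

1/2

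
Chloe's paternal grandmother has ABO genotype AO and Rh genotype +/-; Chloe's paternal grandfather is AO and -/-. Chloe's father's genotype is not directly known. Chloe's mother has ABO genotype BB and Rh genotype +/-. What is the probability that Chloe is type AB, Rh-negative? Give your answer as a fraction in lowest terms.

Chloe's father's ABO genotype from AO × AO: 1/4 AA, 1/2 AO, 1/4 OO.
Crossing each possibility with the mother BB and summing P(type AB): 1/4·1 + 1/2·1/2 + 1/4·0 = 1/2.
Similarly for Rh via the father's Rh distribution: P(Rh-) = 3/8.
Independent loci: 1/2 × 3/8 = 3/16.

3/16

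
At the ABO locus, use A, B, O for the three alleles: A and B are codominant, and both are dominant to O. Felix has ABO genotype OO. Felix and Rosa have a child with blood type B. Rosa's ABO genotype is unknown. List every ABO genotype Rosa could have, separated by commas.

AB, BB, BO

For each candidate genotype of Rosa, check whether crossing it with OO can produce every observed child phenotype.
  AA → possible child types {A} ✗
  AB → possible child types {A, B} ✓
  AO → possible child types {O, A} ✗
  BB → possible child types {B} ✓
  BO → possible child types {O, B} ✓
  OO → possible child types {O} ✗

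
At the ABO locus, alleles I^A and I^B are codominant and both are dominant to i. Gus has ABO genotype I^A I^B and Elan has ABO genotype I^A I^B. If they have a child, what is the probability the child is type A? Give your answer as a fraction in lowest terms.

ABO cross I^A I^B × I^A I^B → offspring phenotypes: 1/4 A, 1/4 B, 1/2 AB.
So P(type A) = 1/4.

1/4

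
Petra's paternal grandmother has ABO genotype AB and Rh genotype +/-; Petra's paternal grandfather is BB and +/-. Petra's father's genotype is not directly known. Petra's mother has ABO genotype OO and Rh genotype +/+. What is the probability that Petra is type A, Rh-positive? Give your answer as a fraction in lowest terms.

Petra's father's ABO genotype from AB × BB: 1/2 AB, 1/2 BB.
Crossing each possibility with the mother OO and summing P(type A): 1/2·1/2 + 1/2·0 = 1/4.
Similarly for Rh via the father's Rh distribution: P(Rh+) = 1.
Independent loci: 1/4 × 1 = 1/4.

1/4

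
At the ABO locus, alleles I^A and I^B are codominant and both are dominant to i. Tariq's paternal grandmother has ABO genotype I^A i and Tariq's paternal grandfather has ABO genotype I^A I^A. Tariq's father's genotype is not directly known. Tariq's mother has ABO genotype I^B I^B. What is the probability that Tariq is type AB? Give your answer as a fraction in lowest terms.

Tariq's father's ABO genotype from I^A i × I^A I^A: 1/2 I^A I^A, 1/2 I^A i.
Crossing each possibility with the mother I^B I^B and summing P(type AB): 1/2·1 + 1/2·1/2 = 3/4.

3/4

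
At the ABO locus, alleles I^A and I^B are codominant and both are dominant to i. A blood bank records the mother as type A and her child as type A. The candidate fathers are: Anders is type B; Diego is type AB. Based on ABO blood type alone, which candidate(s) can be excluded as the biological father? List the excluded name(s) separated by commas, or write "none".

none

A candidate is excluded only if no genotype consistent with his phenotype could produce a type A child with a type A mother.
Every candidate has at least one consistent genotype combination, so none can be excluded.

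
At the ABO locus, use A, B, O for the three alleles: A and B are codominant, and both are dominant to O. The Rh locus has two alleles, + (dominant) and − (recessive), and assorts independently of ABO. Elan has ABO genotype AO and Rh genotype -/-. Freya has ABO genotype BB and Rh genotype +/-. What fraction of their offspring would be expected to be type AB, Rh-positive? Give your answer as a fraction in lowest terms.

ABO cross AO × BB → offspring phenotypes: 1/2 B, 1/2 AB.
Rh cross -/- × +/- → 1/2 Rh+, 1/2 Rh-.
Independent loci: P(type AB, Rh-positive) = 1/2 × 1/2 = 1/4.

1/4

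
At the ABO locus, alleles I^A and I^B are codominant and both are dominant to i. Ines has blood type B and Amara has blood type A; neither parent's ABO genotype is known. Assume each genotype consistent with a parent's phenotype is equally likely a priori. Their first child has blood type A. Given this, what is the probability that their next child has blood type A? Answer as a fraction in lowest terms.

Possible genotypes: Ines ∈ {I^B I^B, I^B i}; Amara ∈ {I^A I^A, I^A i}.
Weight each parental genotype pair by prior × P(type-A child):
  I^B i × I^A I^A: posterior weight 2/3; P(next child type A) = 1/2.
  I^B i × I^A i: posterior weight 1/3; P(next child type A) = 1/4.
Weighted sum = 5/12.

5/12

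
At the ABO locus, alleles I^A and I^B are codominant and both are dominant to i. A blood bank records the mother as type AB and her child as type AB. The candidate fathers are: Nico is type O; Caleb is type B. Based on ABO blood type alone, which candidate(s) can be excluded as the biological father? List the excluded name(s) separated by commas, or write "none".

A candidate is excluded only if no genotype consistent with his phenotype could produce a type AB child with a type AB mother.
Nico (type O): no genotype consistent with that phenotype can produce a type-AB child with a type-AB mother.

Nico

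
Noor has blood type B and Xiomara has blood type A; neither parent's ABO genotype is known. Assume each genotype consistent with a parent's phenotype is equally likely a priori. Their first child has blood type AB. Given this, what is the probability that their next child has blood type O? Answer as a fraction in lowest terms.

Possible genotypes: Noor ∈ {BB, BO}; Xiomara ∈ {AA, AO}.
Weight each parental genotype pair by prior × P(type-AB child):
  BB × AA: posterior weight 4/9; P(next child type O) = 0.
  BB × AO: posterior weight 2/9; P(next child type O) = 0.
  BO × AA: posterior weight 2/9; P(next child type O) = 0.
  BO × AO: posterior weight 1/9; P(next child type O) = 1/4.
Weighted sum = 1/36.

1/36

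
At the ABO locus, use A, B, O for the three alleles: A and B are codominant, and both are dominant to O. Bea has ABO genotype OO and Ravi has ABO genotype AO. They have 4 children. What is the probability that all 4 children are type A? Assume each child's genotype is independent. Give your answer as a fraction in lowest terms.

ABO cross OO × AO → 1/2 O, 1/2 A.
So P(type A) = 1/2 per child.
All 4 independent: (1/2)^4 = 1/16.

1/16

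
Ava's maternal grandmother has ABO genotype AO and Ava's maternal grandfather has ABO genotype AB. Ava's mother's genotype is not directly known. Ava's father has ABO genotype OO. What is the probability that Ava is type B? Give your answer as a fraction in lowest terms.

1/4

Ava's mother's ABO genotype from AO × AB: 1/4 AA, 1/4 AB, 1/4 AO, 1/4 BO.
Crossing each possibility with the father OO and summing P(type B): 1/4·0 + 1/4·1/2 + 1/4·0 + 1/4·1/2 = 1/4.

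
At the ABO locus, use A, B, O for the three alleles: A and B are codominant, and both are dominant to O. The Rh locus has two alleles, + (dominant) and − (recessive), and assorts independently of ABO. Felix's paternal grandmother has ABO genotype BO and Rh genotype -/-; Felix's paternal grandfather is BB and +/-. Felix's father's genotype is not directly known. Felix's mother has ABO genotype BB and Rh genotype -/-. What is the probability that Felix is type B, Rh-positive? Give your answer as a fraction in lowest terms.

1/4

Felix's father's ABO genotype from BO × BB: 1/2 BB, 1/2 BO.
Crossing each possibility with the mother BB and summing P(type B): 1/2·1 + 1/2·1 = 1.
Similarly for Rh via the father's Rh distribution: P(Rh+) = 1/4.
Independent loci: 1 × 1/4 = 1/4.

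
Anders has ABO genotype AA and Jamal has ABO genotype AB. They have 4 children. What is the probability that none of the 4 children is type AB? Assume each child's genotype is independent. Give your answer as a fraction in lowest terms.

ABO cross AA × AB → 1/2 A, 1/2 AB.
So P(type AB) = 1/2 per child.
P(not type AB) = 1/2 for one child; (1/2)^4 = 1/16.

1/16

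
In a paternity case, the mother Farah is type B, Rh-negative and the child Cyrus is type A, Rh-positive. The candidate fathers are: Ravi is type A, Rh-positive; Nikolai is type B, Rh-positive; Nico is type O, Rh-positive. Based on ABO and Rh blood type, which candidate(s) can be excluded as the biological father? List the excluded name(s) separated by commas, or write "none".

A candidate is excluded only if no genotype consistent with his phenotype could produce a type A, Rh-positive child with a type B, Rh-negative mother.
Nikolai (type B, Rh+): no genotype consistent with that phenotype can produce a type-A Rh+ child with a type-B mother.
Nico (type O, Rh+): no genotype consistent with that phenotype can produce a type-A Rh+ child with a type-B mother.

Nikolai, Nico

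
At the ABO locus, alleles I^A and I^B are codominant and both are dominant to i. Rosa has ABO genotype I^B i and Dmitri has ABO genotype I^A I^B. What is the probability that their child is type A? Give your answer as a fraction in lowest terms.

1/4

ABO cross I^B i × I^A I^B → offspring phenotypes: 1/4 A, 1/2 B, 1/4 AB.
So P(type A) = 1/4.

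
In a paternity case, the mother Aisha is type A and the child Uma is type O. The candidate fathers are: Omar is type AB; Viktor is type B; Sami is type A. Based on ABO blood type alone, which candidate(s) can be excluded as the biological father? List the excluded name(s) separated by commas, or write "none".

Omar

A candidate is excluded only if no genotype consistent with his phenotype could produce a type O child with a type A mother.
Omar (type AB): no genotype consistent with that phenotype can produce a type-O child with a type-A mother.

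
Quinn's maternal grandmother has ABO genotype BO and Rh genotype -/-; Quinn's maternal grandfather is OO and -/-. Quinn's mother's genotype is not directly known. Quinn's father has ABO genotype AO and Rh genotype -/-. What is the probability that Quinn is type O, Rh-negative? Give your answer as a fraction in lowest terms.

Quinn's mother's ABO genotype from BO × OO: 1/2 BO, 1/2 OO.
Crossing each possibility with the father AO and summing P(type O): 1/2·1/4 + 1/2·1/2 = 3/8.
Similarly for Rh via the mother's Rh distribution: P(Rh-) = 1.
Independent loci: 3/8 × 1 = 3/8.

3/8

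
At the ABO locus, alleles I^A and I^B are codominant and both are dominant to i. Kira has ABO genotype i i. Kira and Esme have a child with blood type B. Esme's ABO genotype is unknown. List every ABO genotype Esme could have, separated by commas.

For each candidate genotype of Esme, check whether crossing it with i i can produce every observed child phenotype.
  I^A I^A → possible child types {A} ✗
  I^A I^B → possible child types {A, B} ✓
  I^A i → possible child types {O, A} ✗
  I^B I^B → possible child types {B} ✓
  I^B i → possible child types {O, B} ✓
  i i → possible child types {O} ✗

I^A I^B, I^B I^B, I^B i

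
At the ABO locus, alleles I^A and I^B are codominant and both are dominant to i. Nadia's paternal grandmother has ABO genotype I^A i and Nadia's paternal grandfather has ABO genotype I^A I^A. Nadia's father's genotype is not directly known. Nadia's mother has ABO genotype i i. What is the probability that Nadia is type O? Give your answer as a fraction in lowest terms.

Nadia's father's ABO genotype from I^A i × I^A I^A: 1/2 I^A I^A, 1/2 I^A i.
Crossing each possibility with the mother i i and summing P(type O): 1/2·0 + 1/2·1/2 = 1/4.

1/4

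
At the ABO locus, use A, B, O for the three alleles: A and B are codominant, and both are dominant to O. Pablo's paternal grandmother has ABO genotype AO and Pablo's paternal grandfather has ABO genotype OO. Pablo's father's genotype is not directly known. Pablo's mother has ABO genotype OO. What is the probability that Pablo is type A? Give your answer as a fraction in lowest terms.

Pablo's father's ABO genotype from AO × OO: 1/2 AO, 1/2 OO.
Crossing each possibility with the mother OO and summing P(type A): 1/2·1/2 + 1/2·0 = 1/4.

1/4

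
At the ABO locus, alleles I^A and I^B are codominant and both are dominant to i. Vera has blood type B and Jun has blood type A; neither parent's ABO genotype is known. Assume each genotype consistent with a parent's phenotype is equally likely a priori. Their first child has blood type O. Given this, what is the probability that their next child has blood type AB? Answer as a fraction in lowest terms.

Possible genotypes: Vera ∈ {I^B I^B, I^B i}; Jun ∈ {I^A I^A, I^A i}.
Weight each parental genotype pair by prior × P(type-O child):
  I^B i × I^A i: posterior weight 1; P(next child type AB) = 1/4.
Weighted sum = 1/4.

1/4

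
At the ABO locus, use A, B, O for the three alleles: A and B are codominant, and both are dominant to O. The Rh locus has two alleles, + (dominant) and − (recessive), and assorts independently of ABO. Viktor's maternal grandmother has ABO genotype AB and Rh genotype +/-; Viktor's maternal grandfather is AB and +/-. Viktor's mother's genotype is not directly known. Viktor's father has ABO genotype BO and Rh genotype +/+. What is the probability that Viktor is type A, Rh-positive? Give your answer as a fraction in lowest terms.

1/4

Viktor's mother's ABO genotype from AB × AB: 1/4 AA, 1/2 AB, 1/4 BB.
Crossing each possibility with the father BO and summing P(type A): 1/4·1/2 + 1/2·1/4 + 1/4·0 = 1/4.
Similarly for Rh via the mother's Rh distribution: P(Rh+) = 1.
Independent loci: 1/4 × 1 = 1/4.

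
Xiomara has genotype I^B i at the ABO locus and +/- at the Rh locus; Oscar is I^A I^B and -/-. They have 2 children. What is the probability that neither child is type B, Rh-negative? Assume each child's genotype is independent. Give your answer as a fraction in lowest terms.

ABO cross I^B i × I^A I^B → 1/4 A, 1/2 B, 1/4 AB.
Rh cross +/- × -/- → 1/2 Rh+, 1/2 Rh-; so P(type B, Rh-negative) = 1/2 × 1/2 = 1/4 per child.
P(not type B, Rh-negative) = 3/4 for one child; (3/4)^2 = 9/16.

9/16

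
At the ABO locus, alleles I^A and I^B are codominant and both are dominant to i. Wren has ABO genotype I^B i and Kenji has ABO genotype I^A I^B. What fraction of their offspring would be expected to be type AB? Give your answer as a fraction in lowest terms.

1/4

ABO cross I^B i × I^A I^B → offspring phenotypes: 1/4 A, 1/2 B, 1/4 AB.
So P(type AB) = 1/4.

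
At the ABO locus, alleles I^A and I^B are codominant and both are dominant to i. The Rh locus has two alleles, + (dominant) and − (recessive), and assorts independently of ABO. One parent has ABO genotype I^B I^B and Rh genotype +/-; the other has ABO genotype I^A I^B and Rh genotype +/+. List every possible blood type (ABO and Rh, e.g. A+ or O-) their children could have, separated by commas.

B+, AB+

Gametes from I^B I^B × I^A I^B give offspring ABO genotypes I^A I^B, I^B I^B, i.e. phenotypes B, AB.
Rh cross +/- × +/+ → phenotypes Rh+.
Combining independently: B+, AB+.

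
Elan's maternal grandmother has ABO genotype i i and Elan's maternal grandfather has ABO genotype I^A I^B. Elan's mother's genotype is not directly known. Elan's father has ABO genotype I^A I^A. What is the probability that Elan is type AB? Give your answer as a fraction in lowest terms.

Elan's mother's ABO genotype from i i × I^A I^B: 1/2 I^A i, 1/2 I^B i.
Crossing each possibility with the father I^A I^A and summing P(type AB): 1/2·0 + 1/2·1/2 = 1/4.

1/4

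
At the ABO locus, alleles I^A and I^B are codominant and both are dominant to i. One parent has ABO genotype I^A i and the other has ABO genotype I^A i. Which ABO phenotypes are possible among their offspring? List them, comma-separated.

O, A

Gametes from I^A i × I^A i give offspring ABO genotypes I^A I^A, I^A i, i i, i.e. phenotypes O, A.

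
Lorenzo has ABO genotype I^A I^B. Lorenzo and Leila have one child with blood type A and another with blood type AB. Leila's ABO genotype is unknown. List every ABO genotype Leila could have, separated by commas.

I^A I^A, I^A I^B, I^A i, I^B i

For each candidate genotype of Leila, check whether crossing it with I^A I^B can produce every observed child phenotype.
  I^A I^A → possible child types {A, AB} ✓
  I^A I^B → possible child types {A, B, AB} ✓
  I^A i → possible child types {A, B, AB} ✓
  I^B I^B → possible child types {B, AB} ✗
  I^B i → possible child types {A, B, AB} ✓
  i i → possible child types {A, B} ✗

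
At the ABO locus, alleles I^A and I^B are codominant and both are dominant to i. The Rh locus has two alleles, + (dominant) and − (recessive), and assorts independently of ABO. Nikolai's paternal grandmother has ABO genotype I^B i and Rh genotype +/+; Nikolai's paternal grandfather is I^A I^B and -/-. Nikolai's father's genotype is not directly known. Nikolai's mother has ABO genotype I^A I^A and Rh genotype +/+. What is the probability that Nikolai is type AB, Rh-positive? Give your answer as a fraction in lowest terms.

Nikolai's father's ABO genotype from I^B i × I^A I^B: 1/4 I^A I^B, 1/4 I^A i, 1/4 I^B I^B, 1/4 I^B i.
Crossing each possibility with the mother I^A I^A and summing P(type AB): 1/4·1/2 + 1/4·0 + 1/4·1 + 1/4·1/2 = 1/2.
Similarly for Rh via the father's Rh distribution: P(Rh+) = 1.
Independent loci: 1/2 × 1 = 1/2.

1/2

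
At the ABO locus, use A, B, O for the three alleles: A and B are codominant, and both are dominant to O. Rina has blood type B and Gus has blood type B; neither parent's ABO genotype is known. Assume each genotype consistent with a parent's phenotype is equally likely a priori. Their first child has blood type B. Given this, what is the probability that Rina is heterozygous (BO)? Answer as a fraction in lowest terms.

Possible genotypes: Rina ∈ {BB, BO}; Gus ∈ {BB, BO}.
Weight each parental genotype pair by prior × P(type-B child):
  BB × BB: posterior weight 4/15.
  BB × BO: posterior weight 4/15.
  BO × BB: posterior weight 4/15.
  BO × BO: posterior weight 1/5.
Sum the posterior weight over pairs where Rina is BO: 7/15.

7/15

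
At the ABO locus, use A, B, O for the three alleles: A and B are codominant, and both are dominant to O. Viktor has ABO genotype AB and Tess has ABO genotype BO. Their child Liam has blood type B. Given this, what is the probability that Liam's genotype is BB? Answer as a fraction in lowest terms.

1/2

Cross AB × BO → 1/4 AB, 1/4 AO, 1/4 BB, 1/4 BO.
Type-B genotypes among offspring: BB (1/4), BO (1/4); total 1/2.
P(BB | type B) = (1/4) / (1/2) = 1/2.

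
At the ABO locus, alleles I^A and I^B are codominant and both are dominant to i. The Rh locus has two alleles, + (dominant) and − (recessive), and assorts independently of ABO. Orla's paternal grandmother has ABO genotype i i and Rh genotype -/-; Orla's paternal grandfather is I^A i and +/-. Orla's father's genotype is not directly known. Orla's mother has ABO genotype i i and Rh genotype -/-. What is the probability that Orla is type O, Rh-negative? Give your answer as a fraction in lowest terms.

Orla's father's ABO genotype from i i × I^A i: 1/2 I^A i, 1/2 i i.
Crossing each possibility with the mother i i and summing P(type O): 1/2·1/2 + 1/2·1 = 3/4.
Similarly for Rh via the father's Rh distribution: P(Rh-) = 3/4.
Independent loci: 3/4 × 3/4 = 9/16.

9/16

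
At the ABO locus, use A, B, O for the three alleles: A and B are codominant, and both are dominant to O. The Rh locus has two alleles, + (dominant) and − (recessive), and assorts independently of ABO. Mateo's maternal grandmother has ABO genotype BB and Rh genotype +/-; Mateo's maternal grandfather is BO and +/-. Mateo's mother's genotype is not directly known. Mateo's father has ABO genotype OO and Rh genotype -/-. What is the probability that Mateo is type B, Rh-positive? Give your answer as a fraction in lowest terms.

3/8

Mateo's mother's ABO genotype from BB × BO: 1/2 BB, 1/2 BO.
Crossing each possibility with the father OO and summing P(type B): 1/2·1 + 1/2·1/2 = 3/4.
Similarly for Rh via the mother's Rh distribution: P(Rh+) = 1/2.
Independent loci: 3/4 × 1/2 = 3/8.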